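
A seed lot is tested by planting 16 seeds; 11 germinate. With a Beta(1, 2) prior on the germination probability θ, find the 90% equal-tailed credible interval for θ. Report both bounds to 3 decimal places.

[0.446, 0.801]

Posterior: Beta(1+11, 2+5) = Beta(12, 7).
Equal-tailed 90% interval: the 0.05 and 0.95 quantiles of Beta(12, 7).
Posterior mean ≈ 0.632, SD ≈ 0.108; a Normal approximation gives roughly [0.454, 0.809].
Exact: F⁻¹(0.05) = 0.446; F⁻¹(0.95) = 0.801.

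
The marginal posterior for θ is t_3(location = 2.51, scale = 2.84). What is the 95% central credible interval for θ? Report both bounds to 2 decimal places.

The t_3 distribution is symmetric; the 95% interval is 2.51 ± t·2.84 with t_{0.975,3} = 3.182.
Half-width: 3.182 × 2.84 = 9.04.
2.51 − 9.04 = -6.53; 2.51 + 9.04 = 11.55.

[-6.53, 11.55]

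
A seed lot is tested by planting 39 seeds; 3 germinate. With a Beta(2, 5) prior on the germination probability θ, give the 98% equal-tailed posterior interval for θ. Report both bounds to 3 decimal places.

Posterior: Beta(2+3, 5+36) = Beta(5, 41).
Equal-tailed 98% interval: the 0.01 and 0.99 quantiles of Beta(5, 41).
Posterior mean ≈ 0.109, SD ≈ 0.045; a Normal approximation gives roughly [0.003, 0.214].
Exact: F⁻¹(0.01) = 0.029; F⁻¹(0.99) = 0.237.

[0.029, 0.237]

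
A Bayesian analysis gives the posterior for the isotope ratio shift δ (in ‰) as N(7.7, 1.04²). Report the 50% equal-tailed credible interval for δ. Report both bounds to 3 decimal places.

[6.999, 8.401]

The posterior is symmetric, so the 50% equal-tailed interval is δ = 7.7 ± z·1.04 with z = 0.674.
Half-width: 0.674 × 1.04 = 0.701.
7.7 − 0.701 = 6.999; 7.7 + 0.701 = 8.401.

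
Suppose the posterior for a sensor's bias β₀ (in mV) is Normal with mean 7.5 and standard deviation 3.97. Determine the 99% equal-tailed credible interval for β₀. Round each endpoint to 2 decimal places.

[-2.73, 17.73]

The posterior is symmetric, so the 99% equal-tailed interval is β₀ = 7.5 ± z·3.97 with z = 2.576.
Half-width: 2.576 × 3.97 = 10.23.
7.5 − 10.23 = -2.73; 7.5 + 10.23 = 17.73.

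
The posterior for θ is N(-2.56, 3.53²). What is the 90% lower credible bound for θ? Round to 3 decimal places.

Need L with P(θ ≥ L) = 0.90: L = -2.56 − z_{0.1}·3.53.
z = 1.282; L = -2.56 − 1.282 × 3.53 = -7.084.

-7.084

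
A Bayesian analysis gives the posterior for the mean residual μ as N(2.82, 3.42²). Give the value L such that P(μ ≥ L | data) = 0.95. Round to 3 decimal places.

-2.805

Need L with P(μ ≥ L) = 0.95: L = 2.82 − z_{0.05}·3.42.
z = 1.645; L = 2.82 − 1.645 × 3.42 = -2.805.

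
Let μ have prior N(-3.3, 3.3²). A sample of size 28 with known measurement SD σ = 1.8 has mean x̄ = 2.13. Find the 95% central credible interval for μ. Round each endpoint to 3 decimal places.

[1.410, 2.736]

Posterior precision = 1/3.3² + 28/1.8² = 0.0918 + 8.6420 = 8.7338, so posterior SD = 0.3384.
Posterior mean = (-3.3/3.3² + 28·2.13/1.8²) / 8.7338 = 2.0729.
Interval: 2.0729 ± 1.960 × 0.3384 → [1.410, 2.736].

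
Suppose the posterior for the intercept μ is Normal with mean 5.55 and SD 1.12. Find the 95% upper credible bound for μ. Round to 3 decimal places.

7.392

Need U with P(μ ≤ U) = 0.95: U = 5.55 + z_{0.05}·1.12.
z = 1.645; U = 5.55 + 1.645 × 1.12 = 7.392.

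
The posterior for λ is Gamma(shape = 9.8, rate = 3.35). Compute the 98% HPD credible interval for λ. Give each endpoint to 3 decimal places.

The posterior is unimodal and skewed, so the HPD interval has equal density at both endpoints and is the shortest 98% interval.
Solving f(1.056) = f(5.287) with F(5.287) − F(1.056) = 0.98 gives [1.056, 5.287].
For comparison, the equal-tailed interval is [1.195, 5.525]; the HPD is narrower and shifted toward the mode.

[1.056, 5.287]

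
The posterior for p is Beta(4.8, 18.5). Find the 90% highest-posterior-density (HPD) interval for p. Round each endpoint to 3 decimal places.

The posterior is unimodal and skewed, so the HPD interval has equal density at both endpoints and is the shortest 90% interval.
Solving f(0.073) = f(0.334) with F(0.334) − F(0.073) = 0.90 gives [0.073, 0.334].
For comparison, the equal-tailed interval is [0.087, 0.354]; the HPD is narrower and shifted toward the mode.

[0.073, 0.334]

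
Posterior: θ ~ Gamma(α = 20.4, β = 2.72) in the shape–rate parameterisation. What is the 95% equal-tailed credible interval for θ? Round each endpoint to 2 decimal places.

[4.61, 11.09]

Posterior: Gamma(shape 20.4, rate 2.72).
Equal-tailed 95% interval: Gamma(20.4, 2.72) quantiles at 0.025 and 0.975.
Posterior mean ≈ 7.50, SD ≈ 1.66; a Normal approximation gives roughly [4.25, 10.75].
Exact: lower = 4.61; upper = 11.09.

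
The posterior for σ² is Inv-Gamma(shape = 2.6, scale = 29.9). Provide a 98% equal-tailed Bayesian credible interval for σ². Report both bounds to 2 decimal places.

Inverse-Gamma(2.6, 29.9) quantiles: F⁻¹(0.01) and F⁻¹(0.99).
Equivalently, 1/σ² ~ Gamma(2.6, rate = 29.9); invert its 0.99 and 0.01 quantiles.
Posterior mean ≈ 18.69, SD ≈ 24.13; a Normal approximation gives roughly [-37.44, 74.81].
Exact: lower = 3.87; upper = 97.49.

[3.87, 97.49]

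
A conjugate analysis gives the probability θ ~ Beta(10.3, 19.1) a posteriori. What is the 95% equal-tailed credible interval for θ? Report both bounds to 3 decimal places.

[0.192, 0.528]

Posterior: Beta(10.3, 19.1).
Equal-tailed 95% interval: the 0.025 and 0.975 quantiles of Beta(10.3, 19.1).
Posterior mean ≈ 0.350, SD ≈ 0.087; a Normal approximation gives roughly [0.181, 0.520].
Exact: F⁻¹(0.025) = 0.192; F⁻¹(0.975) = 0.528.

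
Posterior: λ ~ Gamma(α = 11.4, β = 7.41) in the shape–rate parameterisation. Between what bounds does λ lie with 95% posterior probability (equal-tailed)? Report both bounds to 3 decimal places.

[0.779, 2.552]

Posterior: Gamma(shape 11.4, rate 7.41).
Equal-tailed 95% interval: Gamma(11.4, 7.41) quantiles at 0.025 and 0.975.
Posterior mean ≈ 1.538, SD ≈ 0.456; a Normal approximation gives roughly [0.645, 2.432].
Exact: lower = 0.779; upper = 2.552.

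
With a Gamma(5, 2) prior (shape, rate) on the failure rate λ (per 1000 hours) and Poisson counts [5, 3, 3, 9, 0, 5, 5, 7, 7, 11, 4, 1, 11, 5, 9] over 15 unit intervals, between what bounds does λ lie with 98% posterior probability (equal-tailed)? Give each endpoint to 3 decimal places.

[4.083, 6.678]

Posterior: Gamma(5+85, 2+15) = Gamma(90, 17) (shape, rate).
Equal-tailed 98% interval: Gamma(90, 17) quantiles at 0.01 and 0.99.
Posterior mean ≈ 5.294, SD ≈ 0.558; a Normal approximation gives roughly [3.996, 6.592].
Exact: lower = 4.083; upper = 6.678.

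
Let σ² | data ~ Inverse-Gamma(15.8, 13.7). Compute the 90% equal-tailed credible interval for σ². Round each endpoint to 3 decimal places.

Inverse-Gamma(15.8, 13.7) quantiles: F⁻¹(0.05) and F⁻¹(0.95).
Equivalently, 1/σ² ~ Gamma(15.8, rate = 13.7); invert its 0.95 and 0.05 quantiles.
Posterior mean ≈ 0.926, SD ≈ 0.249; a Normal approximation gives roughly [0.516, 1.336].
Exact: lower = 0.599; upper = 1.387.

[0.599, 1.387]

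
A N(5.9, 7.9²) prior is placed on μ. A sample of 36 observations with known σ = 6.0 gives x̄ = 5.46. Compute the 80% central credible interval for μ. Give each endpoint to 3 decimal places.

Posterior precision = 1/7.9² + 36/6.0² = 0.0160 + 1.0000 = 1.0160, so posterior SD = 0.9921.
Posterior mean = (5.9/7.9² + 36·5.46/6.0²) / 1.0160 = 5.4669.
Interval: 5.4669 ± 1.282 × 0.9921 → [4.196, 6.738].

[4.196, 6.738]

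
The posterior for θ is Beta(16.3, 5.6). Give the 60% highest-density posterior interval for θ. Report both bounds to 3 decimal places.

The posterior is unimodal and skewed, so the HPD interval has equal density at both endpoints and is the shortest 60% interval.
Solving f(0.686) = f(0.840) with F(0.840) − F(0.686) = 0.60 gives [0.686, 0.840].
For comparison, the equal-tailed interval is [0.668, 0.824]; the HPD is narrower and shifted toward the mode.

[0.686, 0.840]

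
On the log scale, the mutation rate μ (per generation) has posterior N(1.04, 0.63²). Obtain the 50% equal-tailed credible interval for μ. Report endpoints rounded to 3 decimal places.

On the log scale the 50% interval is 1.04 ± 0.674 × 0.63 = [0.6151, 1.4649].
Exponentiate: [e^0.6151, e^1.4649] = [1.850, 4.327].

[1.850, 4.327]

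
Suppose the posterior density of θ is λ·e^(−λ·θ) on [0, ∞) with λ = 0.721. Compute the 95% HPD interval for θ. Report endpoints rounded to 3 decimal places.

[0.000, 4.155]

The exponential density is strictly decreasing on [0, ∞), so the HPD interval is anchored at 0: [0, q] with P(θ ≤ q) = 0.95.
q = −ln(1 − 0.95) / 0.721 = 2.9957 / 0.721 = 4.155.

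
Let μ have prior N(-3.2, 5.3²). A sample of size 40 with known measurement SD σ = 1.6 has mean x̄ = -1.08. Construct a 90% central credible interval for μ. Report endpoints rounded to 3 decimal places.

Posterior precision = 1/5.3² + 40/1.6² = 0.0356 + 15.6250 = 15.6606, so posterior SD = 0.2527.
Posterior mean = (-3.2/5.3² + 40·-1.08/1.6²) / 15.6606 = -1.0848.
Interval: -1.0848 ± 1.645 × 0.2527 → [-1.500, -0.669].

[-1.500, -0.669]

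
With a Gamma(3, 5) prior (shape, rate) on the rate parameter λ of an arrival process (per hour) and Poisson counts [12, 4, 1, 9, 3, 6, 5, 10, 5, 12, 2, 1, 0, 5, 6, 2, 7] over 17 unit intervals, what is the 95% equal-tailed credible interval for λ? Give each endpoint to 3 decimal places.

[3.412, 5.129]

Posterior: Gamma(3+90, 5+17) = Gamma(93, 22) (shape, rate).
Equal-tailed 95% interval: Gamma(93, 22) quantiles at 0.025 and 0.975.
Posterior mean ≈ 4.227, SD ≈ 0.438; a Normal approximation gives roughly [3.368, 5.086].
Exact: lower = 3.412; upper = 5.129.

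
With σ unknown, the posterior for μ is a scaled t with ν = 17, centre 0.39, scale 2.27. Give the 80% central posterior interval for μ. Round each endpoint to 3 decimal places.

The t_17 distribution is symmetric; the 80% interval is 0.39 ± t·2.27 with t_{0.9,17} = 1.333.
Half-width: 1.333 × 2.27 = 3.027.
0.39 − 3.027 = -2.637; 0.39 + 3.027 = 3.417.

[-2.637, 3.417]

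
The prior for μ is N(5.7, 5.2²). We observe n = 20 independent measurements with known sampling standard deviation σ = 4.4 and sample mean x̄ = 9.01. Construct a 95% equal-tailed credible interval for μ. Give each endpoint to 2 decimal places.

Posterior precision = 1/5.2² + 20/4.4² = 0.0370 + 1.0331 = 1.0700, so posterior SD = 0.9667.
Posterior mean = (5.7/5.2² + 20·9.01/4.4²) / 1.0700 = 8.8956.
Interval: 8.8956 ± 1.960 × 0.9667 → [7.00, 10.79].

[7.00, 10.79]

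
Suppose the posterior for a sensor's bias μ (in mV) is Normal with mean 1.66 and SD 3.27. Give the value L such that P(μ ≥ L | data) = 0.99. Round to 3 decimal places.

-5.947

Need L with P(μ ≥ L) = 0.99: L = 1.66 − z_{0.01}·3.27.
z = 2.326; L = 1.66 − 2.326 × 3.27 = -5.947.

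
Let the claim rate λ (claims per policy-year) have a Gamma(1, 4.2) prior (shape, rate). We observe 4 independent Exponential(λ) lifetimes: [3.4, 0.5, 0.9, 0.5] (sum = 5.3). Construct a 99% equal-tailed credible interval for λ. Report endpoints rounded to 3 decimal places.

[0.113, 1.326]

Posterior: Gamma(1+4, 4.2+5.3) = Gamma(5, 9.5) (shape, rate).
Equal-tailed 99% interval: Gamma(5, 9.5) quantiles at 0.005 and 0.995.
Posterior mean ≈ 0.526, SD ≈ 0.235; a Normal approximation gives roughly [-0.080, 1.133].
Exact: lower = 0.113; upper = 1.326.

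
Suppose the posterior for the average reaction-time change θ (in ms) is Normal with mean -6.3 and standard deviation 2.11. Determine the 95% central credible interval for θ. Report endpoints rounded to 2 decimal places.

[-10.44, -2.16]

The posterior is symmetric, so the 95% equal-tailed interval is θ = -6.3 ± z·2.11 with z = 1.960.
Half-width: 1.960 × 2.11 = 4.14.
-6.3 − 4.14 = -10.44; -6.3 + 4.14 = -2.16.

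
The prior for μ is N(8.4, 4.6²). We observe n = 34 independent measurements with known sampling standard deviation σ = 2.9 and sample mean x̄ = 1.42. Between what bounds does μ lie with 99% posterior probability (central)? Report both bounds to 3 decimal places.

[0.227, 2.774]

Posterior precision = 1/4.6² + 34/2.9² = 0.0473 + 4.0428 = 4.0901, so posterior SD = 0.4945.
Posterior mean = (8.4/4.6² + 34·1.42/2.9²) / 4.0901 = 1.5007.
Interval: 1.5007 ± 2.576 × 0.4945 → [0.227, 2.774].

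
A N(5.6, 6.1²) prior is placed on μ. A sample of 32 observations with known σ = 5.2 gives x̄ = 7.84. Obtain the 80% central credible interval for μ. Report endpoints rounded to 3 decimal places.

Posterior precision = 1/6.1² + 32/5.2² = 0.0269 + 1.1834 = 1.2103, so posterior SD = 0.9090.
Posterior mean = (5.6/6.1² + 32·7.84/5.2²) / 1.2103 = 7.7903.
Interval: 7.7903 ± 1.282 × 0.9090 → [6.625, 8.955].

[6.625, 8.955]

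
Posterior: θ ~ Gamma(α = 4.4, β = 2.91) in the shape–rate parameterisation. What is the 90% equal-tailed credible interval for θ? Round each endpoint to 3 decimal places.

Posterior: Gamma(shape 4.4, rate 2.91).
Equal-tailed 90% interval: Gamma(4.4, 2.91) quantiles at 0.05 and 0.95.
Posterior mean ≈ 1.512, SD ≈ 0.721; a Normal approximation gives roughly [0.326, 2.698].
Exact: lower = 0.551; upper = 2.859.

[0.551, 2.859]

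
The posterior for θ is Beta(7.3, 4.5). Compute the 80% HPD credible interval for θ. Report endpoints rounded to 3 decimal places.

The posterior is unimodal and skewed, so the HPD interval has equal density at both endpoints and is the shortest 80% interval.
Solving f(0.453) = f(0.806) with F(0.806) − F(0.453) = 0.80 gives [0.453, 0.806].
For comparison, the equal-tailed interval is [0.436, 0.792]; the HPD is narrower and shifted toward the mode.

[0.453, 0.806]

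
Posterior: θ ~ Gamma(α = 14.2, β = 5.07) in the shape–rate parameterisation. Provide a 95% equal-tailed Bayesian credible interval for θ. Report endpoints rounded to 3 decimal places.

[1.539, 4.435]

Posterior: Gamma(shape 14.2, rate 5.07).
Equal-tailed 95% interval: Gamma(14.2, 5.07) quantiles at 0.025 and 0.975.
Posterior mean ≈ 2.801, SD ≈ 0.743; a Normal approximation gives roughly [1.344, 4.258].
Exact: lower = 1.539; upper = 4.435.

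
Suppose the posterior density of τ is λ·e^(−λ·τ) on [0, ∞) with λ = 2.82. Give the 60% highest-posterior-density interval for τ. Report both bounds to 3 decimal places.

[0.000, 0.325]

The exponential density is strictly decreasing on [0, ∞), so the HPD interval is anchored at 0: [0, q] with P(τ ≤ q) = 0.60.
q = −ln(1 − 0.60) / 2.82 = 0.9163 / 2.82 = 0.325.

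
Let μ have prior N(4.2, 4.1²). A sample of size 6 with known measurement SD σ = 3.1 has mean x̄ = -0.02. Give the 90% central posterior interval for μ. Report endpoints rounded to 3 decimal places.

Posterior precision = 1/4.1² + 6/3.1² = 0.0595 + 0.6243 = 0.6838, so posterior SD = 1.2093.
Posterior mean = (4.2/4.1² + 6·-0.02/3.1²) / 0.6838 = 0.3471.
Interval: 0.3471 ± 1.645 × 1.2093 → [-1.642, 2.336].

[-1.642, 2.336]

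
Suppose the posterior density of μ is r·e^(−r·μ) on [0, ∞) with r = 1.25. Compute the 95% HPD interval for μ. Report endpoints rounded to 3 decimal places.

[0.000, 2.397]

The exponential density is strictly decreasing on [0, ∞), so the HPD interval is anchored at 0: [0, q] with P(μ ≤ q) = 0.95.
q = −ln(1 − 0.95) / 1.25 = 2.9957 / 1.25 = 2.397.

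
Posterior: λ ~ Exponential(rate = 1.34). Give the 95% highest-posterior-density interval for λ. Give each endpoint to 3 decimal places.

[0.000, 2.236]

The exponential density is strictly decreasing on [0, ∞), so the HPD interval is anchored at 0: [0, q] with P(λ ≤ q) = 0.95.
q = −ln(1 − 0.95) / 1.34 = 2.9957 / 1.34 = 2.236.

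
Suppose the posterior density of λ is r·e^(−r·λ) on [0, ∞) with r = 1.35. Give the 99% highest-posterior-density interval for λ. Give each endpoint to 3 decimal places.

The exponential density is strictly decreasing on [0, ∞), so the HPD interval is anchored at 0: [0, q] with P(λ ≤ q) = 0.99.
q = −ln(1 − 0.99) / 1.35 = 4.6052 / 1.35 = 3.411.

[0.000, 3.411]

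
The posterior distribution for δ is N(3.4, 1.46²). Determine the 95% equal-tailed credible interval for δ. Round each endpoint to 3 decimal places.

The posterior is symmetric, so the 95% equal-tailed interval is δ = 3.4 ± z·1.46 with z = 1.960.
Half-width: 1.960 × 1.46 = 2.862.
3.4 − 2.862 = 0.538; 3.4 + 2.862 = 6.262.

[0.538, 6.262]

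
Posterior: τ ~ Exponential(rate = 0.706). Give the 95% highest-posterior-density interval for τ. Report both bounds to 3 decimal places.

[0.000, 4.243]

The exponential density is strictly decreasing on [0, ∞), so the HPD interval is anchored at 0: [0, q] with P(τ ≤ q) = 0.95.
q = −ln(1 − 0.95) / 0.706 = 2.9957 / 0.706 = 4.243.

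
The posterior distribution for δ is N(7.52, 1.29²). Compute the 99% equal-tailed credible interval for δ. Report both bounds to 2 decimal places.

The posterior is symmetric, so the 99% equal-tailed interval is δ = 7.52 ± z·1.29 with z = 2.576.
Half-width: 2.576 × 1.29 = 3.32.
7.52 − 3.32 = 4.20; 7.52 + 3.32 = 10.84.

[4.20, 10.84]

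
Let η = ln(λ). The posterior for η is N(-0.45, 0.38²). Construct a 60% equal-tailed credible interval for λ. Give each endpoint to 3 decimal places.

[0.463, 0.878]

On the log scale the 60% interval is -0.45 ± 0.842 × 0.38 = [-0.7698, -0.1302].
Exponentiate: [e^-0.7698, e^-0.1302] = [0.463, 0.878].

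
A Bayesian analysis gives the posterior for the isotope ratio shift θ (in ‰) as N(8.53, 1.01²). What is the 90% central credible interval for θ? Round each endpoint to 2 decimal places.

The posterior is symmetric, so the 90% equal-tailed interval is θ = 8.53 ± z·1.01 with z = 1.645.
Half-width: 1.645 × 1.01 = 1.66.
8.53 − 1.66 = 6.87; 8.53 + 1.66 = 10.19.

[6.87, 10.19]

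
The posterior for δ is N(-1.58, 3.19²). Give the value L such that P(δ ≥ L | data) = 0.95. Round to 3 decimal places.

-6.827

Need L with P(δ ≥ L) = 0.95: L = -1.58 − z_{0.05}·3.19.
z = 1.645; L = -1.58 − 1.645 × 3.19 = -6.827.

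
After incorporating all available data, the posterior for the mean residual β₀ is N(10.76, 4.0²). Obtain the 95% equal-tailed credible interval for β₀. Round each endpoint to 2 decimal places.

The posterior is symmetric, so the 95% equal-tailed interval is β₀ = 10.76 ± z·4.0 with z = 1.960.
Half-width: 1.960 × 4.0 = 7.84.
10.76 − 7.84 = 2.92; 10.76 + 7.84 = 18.60.

[2.92, 18.60]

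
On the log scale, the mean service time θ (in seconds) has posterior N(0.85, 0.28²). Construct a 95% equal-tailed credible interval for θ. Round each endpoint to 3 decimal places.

On the log scale the 95% interval is 0.85 ± 1.960 × 0.28 = [0.3012, 1.3988].
Exponentiate: [e^0.3012, e^1.3988] = [1.351, 4.050].

[1.351, 4.050]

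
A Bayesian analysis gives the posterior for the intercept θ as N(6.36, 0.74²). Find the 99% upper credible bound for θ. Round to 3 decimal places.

Need U with P(θ ≤ U) = 0.99: U = 6.36 + z_{0.01}·0.74.
z = 2.326; U = 6.36 + 2.326 × 0.74 = 8.081.

8.081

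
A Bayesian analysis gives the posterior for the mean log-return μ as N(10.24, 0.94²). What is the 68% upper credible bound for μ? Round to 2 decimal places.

10.68

Need U with P(μ ≤ U) = 0.68: U = 10.24 + z_{0.32}·0.94.
z = 0.468; U = 10.24 + 0.468 × 0.94 = 10.68.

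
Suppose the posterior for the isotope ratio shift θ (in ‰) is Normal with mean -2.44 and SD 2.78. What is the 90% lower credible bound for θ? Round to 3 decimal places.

Need L with P(θ ≥ L) = 0.90: L = -2.44 − z_{0.1}·2.78.
z = 1.282; L = -2.44 − 1.282 × 2.78 = -6.003.

-6.003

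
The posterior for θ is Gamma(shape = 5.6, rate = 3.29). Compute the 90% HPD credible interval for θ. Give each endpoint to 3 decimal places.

[0.570, 2.790]

The posterior is unimodal and skewed, so the HPD interval has equal density at both endpoints and is the shortest 90% interval.
Solving f(0.570) = f(2.790) with F(2.790) − F(0.570) = 0.90 gives [0.570, 2.790].
For comparison, the equal-tailed interval is [0.715, 3.031]; the HPD is narrower and shifted toward the mode.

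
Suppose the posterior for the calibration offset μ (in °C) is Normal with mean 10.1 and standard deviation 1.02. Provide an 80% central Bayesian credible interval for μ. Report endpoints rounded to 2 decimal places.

The posterior is symmetric, so the 80% equal-tailed interval is μ = 10.1 ± z·1.02 with z = 1.282.
Half-width: 1.282 × 1.02 = 1.31.
10.1 − 1.31 = 8.79; 10.1 + 1.31 = 11.41.

[8.79, 11.41]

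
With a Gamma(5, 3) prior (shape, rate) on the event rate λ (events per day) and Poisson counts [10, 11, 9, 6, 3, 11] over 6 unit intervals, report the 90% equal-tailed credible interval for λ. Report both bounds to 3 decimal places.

[4.822, 7.527]

Posterior: Gamma(5+50, 3+6) = Gamma(55, 9) (shape, rate).
Equal-tailed 90% interval: Gamma(55, 9) quantiles at 0.05 and 0.95.
Posterior mean ≈ 6.111, SD ≈ 0.824; a Normal approximation gives roughly [4.756, 7.467].
Exact: lower = 4.822; upper = 7.527.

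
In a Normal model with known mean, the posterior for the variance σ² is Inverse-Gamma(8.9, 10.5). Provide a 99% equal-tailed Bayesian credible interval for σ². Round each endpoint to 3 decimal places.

Inverse-Gamma(8.9, 10.5) quantiles: F⁻¹(0.005) and F⁻¹(0.995).
Equivalently, 1/σ² ~ Gamma(8.9, rate = 10.5); invert its 0.995 and 0.005 quantiles.
Posterior mean ≈ 1.329, SD ≈ 0.506; a Normal approximation gives roughly [0.026, 2.632].
Exact: lower = 0.570; upper = 3.414.

[0.570, 3.414]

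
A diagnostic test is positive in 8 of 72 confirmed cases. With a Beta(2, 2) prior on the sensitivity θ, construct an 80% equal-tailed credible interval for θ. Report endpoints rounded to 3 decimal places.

Posterior: Beta(2+8, 2+64) = Beta(10, 66).
Equal-tailed 80% interval: the 0.1 and 0.9 quantiles of Beta(10, 66).
Posterior mean ≈ 0.132, SD ≈ 0.039; a Normal approximation gives roughly [0.082, 0.181].
Exact: F⁻¹(0.1) = 0.085; F⁻¹(0.9) = 0.183.

[0.085, 0.183]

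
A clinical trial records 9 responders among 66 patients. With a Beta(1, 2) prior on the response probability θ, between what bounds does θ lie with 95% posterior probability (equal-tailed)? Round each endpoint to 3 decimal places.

Posterior: Beta(1+9, 2+57) = Beta(10, 59).
Equal-tailed 95% interval: the 0.025 and 0.975 quantiles of Beta(10, 59).
Posterior mean ≈ 0.145, SD ≈ 0.042; a Normal approximation gives roughly [0.062, 0.227].
Exact: F⁻¹(0.025) = 0.073; F⁻¹(0.975) = 0.236.

[0.073, 0.236]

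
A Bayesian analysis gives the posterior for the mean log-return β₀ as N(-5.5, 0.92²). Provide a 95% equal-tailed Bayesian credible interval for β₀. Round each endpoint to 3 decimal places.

The posterior is symmetric, so the 95% equal-tailed interval is β₀ = -5.5 ± z·0.92 with z = 1.960.
Half-width: 1.960 × 0.92 = 1.803.
-5.5 − 1.803 = -7.303; -5.5 + 1.803 = -3.697.

[-7.303, -3.697]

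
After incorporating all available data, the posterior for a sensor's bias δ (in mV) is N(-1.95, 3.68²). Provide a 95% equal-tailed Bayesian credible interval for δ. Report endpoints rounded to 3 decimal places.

The posterior is symmetric, so the 95% equal-tailed interval is δ = -1.95 ± z·3.68 with z = 1.960.
Half-width: 1.960 × 3.68 = 7.213.
-1.95 − 7.213 = -9.163; -1.95 + 7.213 = 5.263.

[-9.163, 5.263]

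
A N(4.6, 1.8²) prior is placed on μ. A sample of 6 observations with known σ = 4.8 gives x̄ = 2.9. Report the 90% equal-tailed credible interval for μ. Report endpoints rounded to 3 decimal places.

Posterior precision = 1/1.8² + 6/4.8² = 0.3086 + 0.2604 = 0.5691, so posterior SD = 1.3256.
Posterior mean = (4.6/1.8² + 6·2.9/4.8²) / 0.5691 = 3.8220.
Interval: 3.8220 ± 1.645 × 1.3256 → [1.642, 6.002].

[1.642, 6.002]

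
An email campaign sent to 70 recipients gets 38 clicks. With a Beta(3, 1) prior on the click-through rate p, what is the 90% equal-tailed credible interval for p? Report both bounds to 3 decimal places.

Posterior: Beta(3+38, 1+32) = Beta(41, 33).
Equal-tailed 90% interval: the 0.05 and 0.95 quantiles of Beta(41, 33).
Posterior mean ≈ 0.554, SD ≈ 0.057; a Normal approximation gives roughly [0.460, 0.648].
Exact: F⁻¹(0.05) = 0.459; F⁻¹(0.95) = 0.648.

[0.459, 0.648]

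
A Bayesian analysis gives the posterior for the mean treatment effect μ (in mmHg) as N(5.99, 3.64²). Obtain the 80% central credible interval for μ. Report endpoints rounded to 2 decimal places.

The posterior is symmetric, so the 80% equal-tailed interval is μ = 5.99 ± z·3.64 with z = 1.282.
Half-width: 1.282 × 3.64 = 4.66.
5.99 − 4.66 = 1.33; 5.99 + 4.66 = 10.65.

[1.33, 10.65]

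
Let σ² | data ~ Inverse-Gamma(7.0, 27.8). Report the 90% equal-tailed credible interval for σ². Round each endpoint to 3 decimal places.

Inverse-Gamma(7.0, 27.8) quantiles: F⁻¹(0.05) and F⁻¹(0.95).
Equivalently, 1/σ² ~ Gamma(7.0, rate = 27.8); invert its 0.95 and 0.05 quantiles.
Posterior mean ≈ 4.633, SD ≈ 2.072; a Normal approximation gives roughly [1.225, 8.042].
Exact: lower = 2.347; upper = 8.462.

[2.347, 8.462]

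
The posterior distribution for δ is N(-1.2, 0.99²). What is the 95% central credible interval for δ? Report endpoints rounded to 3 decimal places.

The posterior is symmetric, so the 95% equal-tailed interval is δ = -1.2 ± z·0.99 with z = 1.960.
Half-width: 1.960 × 0.99 = 1.940.
-1.2 − 1.940 = -3.140; -1.2 + 1.940 = 0.740.

[-3.140, 0.740]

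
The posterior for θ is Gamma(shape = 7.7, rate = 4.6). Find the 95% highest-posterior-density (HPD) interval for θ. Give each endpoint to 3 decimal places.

The posterior is unimodal and skewed, so the HPD interval has equal density at both endpoints and is the shortest 95% interval.
Solving f(0.605) = f(2.875) with F(2.875) − F(0.605) = 0.95 gives [0.605, 2.875].
For comparison, the equal-tailed interval is [0.709, 3.047]; the HPD is narrower and shifted toward the mode.

[0.605, 2.875]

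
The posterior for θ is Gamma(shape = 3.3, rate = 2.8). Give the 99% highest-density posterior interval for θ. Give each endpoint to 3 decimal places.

The posterior is unimodal and skewed, so the HPD interval has equal density at both endpoints and is the shortest 99% interval.
Solving f(0.071) = f(3.203) with F(3.203) − F(0.071) = 0.99 gives [0.071, 3.203].
For comparison, the equal-tailed interval is [0.153, 3.499]; the HPD is narrower and shifted toward the mode.

[0.071, 3.203]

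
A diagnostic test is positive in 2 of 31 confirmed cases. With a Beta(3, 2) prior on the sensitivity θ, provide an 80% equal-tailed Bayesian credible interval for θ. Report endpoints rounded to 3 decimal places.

Posterior: Beta(3+2, 2+29) = Beta(5, 31).
Equal-tailed 80% interval: the 0.1 and 0.9 quantiles of Beta(5, 31).
Posterior mean ≈ 0.139, SD ≈ 0.057; a Normal approximation gives roughly [0.066, 0.212].
Exact: F⁻¹(0.1) = 0.071; F⁻¹(0.9) = 0.216.

[0.071, 0.216]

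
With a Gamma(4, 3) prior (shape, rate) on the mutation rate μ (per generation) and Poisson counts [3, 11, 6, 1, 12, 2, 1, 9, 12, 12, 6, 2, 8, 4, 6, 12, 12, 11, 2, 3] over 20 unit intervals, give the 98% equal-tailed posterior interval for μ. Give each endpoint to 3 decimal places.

Posterior: Gamma(4+135, 3+20) = Gamma(139, 23) (shape, rate).
Equal-tailed 98% interval: Gamma(139, 23) quantiles at 0.01 and 0.99.
Posterior mean ≈ 6.043, SD ≈ 0.513; a Normal approximation gives roughly [4.851, 7.236].
Exact: lower = 4.915; upper = 7.299.

[4.915, 7.299]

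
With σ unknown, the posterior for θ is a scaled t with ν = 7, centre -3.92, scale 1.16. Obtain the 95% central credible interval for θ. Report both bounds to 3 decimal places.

[-6.663, -1.177]

The t_7 distribution is symmetric; the 95% interval is -3.92 ± t·1.16 with t_{0.975,7} = 2.365.
Half-width: 2.365 × 1.16 = 2.743.
-3.92 − 2.743 = -6.663; -3.92 + 2.743 = -1.177.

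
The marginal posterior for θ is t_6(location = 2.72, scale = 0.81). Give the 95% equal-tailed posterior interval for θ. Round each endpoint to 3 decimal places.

The t_6 distribution is symmetric; the 95% interval is 2.72 ± t·0.81 with t_{0.975,6} = 2.447.
Half-width: 2.447 × 0.81 = 1.982.
2.72 − 1.982 = 0.738; 2.72 + 1.982 = 4.702.

[0.738, 4.702]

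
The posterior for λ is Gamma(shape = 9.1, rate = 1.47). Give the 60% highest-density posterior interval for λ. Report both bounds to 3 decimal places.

[4.024, 7.324]

The posterior is unimodal and skewed, so the HPD interval has equal density at both endpoints and is the shortest 60% interval.
Solving f(4.024) = f(7.324) with F(7.324) − F(4.024) = 0.60 gives [4.024, 7.324].
For comparison, the equal-tailed interval is [4.431, 7.819]; the HPD is narrower and shifted toward the mode.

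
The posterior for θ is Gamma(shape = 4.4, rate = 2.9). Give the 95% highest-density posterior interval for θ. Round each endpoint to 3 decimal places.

The posterior is unimodal and skewed, so the HPD interval has equal density at both endpoints and is the shortest 95% interval.
Solving f(0.311) = f(2.947) with F(2.947) − F(0.311) = 0.95 gives [0.311, 2.947].
For comparison, the equal-tailed interval is [0.447, 3.229]; the HPD is narrower and shifted toward the mode.

[0.311, 2.947]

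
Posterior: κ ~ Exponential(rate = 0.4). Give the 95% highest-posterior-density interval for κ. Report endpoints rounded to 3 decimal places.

The exponential density is strictly decreasing on [0, ∞), so the HPD interval is anchored at 0: [0, q] with P(κ ≤ q) = 0.95.
q = −ln(1 − 0.95) / 0.4 = 2.9957 / 0.4 = 7.489.

[0.000, 7.489]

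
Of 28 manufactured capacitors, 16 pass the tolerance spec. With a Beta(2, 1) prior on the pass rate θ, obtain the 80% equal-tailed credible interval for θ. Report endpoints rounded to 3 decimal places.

[0.467, 0.692]

Posterior: Beta(2+16, 1+12) = Beta(18, 13).
Equal-tailed 80% interval: the 0.1 and 0.9 quantiles of Beta(18, 13).
Posterior mean ≈ 0.581, SD ≈ 0.087; a Normal approximation gives roughly [0.469, 0.692].
Exact: F⁻¹(0.1) = 0.467; F⁻¹(0.9) = 0.692.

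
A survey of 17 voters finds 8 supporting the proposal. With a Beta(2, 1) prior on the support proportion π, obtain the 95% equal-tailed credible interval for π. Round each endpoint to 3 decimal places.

Posterior: Beta(2+8, 1+9) = Beta(10, 10).
Equal-tailed 95% interval: the 0.025 and 0.975 quantiles of Beta(10, 10).
Posterior mean ≈ 0.500, SD ≈ 0.109; a Normal approximation gives roughly [0.286, 0.714].
Exact: F⁻¹(0.025) = 0.289; F⁻¹(0.975) = 0.711.

[0.289, 0.711]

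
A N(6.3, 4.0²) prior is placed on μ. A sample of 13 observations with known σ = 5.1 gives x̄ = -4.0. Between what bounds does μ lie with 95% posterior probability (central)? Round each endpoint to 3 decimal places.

[-5.469, -0.241]

Posterior precision = 1/4.0² + 13/5.1² = 0.0625 + 0.4998 = 0.5623, so posterior SD = 1.3336.
Posterior mean = (6.3/4.0² + 13·-4.0/5.1²) / 0.5623 = -2.8552.
Interval: -2.8552 ± 1.960 × 1.3336 → [-5.469, -0.241].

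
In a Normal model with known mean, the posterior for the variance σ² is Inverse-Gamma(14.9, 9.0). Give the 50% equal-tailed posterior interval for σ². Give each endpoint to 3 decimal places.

[0.521, 0.741]

Inverse-Gamma(14.9, 9.0) quantiles: F⁻¹(0.25) and F⁻¹(0.75).
Equivalently, 1/σ² ~ Gamma(14.9, rate = 9.0); invert its 0.75 and 0.25 quantiles.
Posterior mean ≈ 0.647, SD ≈ 0.180; a Normal approximation gives roughly [0.526, 0.769].
Exact: lower = 0.521; upper = 0.741.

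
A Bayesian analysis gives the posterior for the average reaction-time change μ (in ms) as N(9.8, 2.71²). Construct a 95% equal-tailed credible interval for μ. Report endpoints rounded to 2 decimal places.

[4.49, 15.11]

The posterior is symmetric, so the 95% equal-tailed interval is μ = 9.8 ± z·2.71 with z = 1.960.
Half-width: 1.960 × 2.71 = 5.31.
9.8 − 5.31 = 4.49; 9.8 + 5.31 = 15.11.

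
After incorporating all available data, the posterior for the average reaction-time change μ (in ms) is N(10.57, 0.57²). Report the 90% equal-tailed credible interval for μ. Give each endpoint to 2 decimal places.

[9.63, 11.51]

The posterior is symmetric, so the 90% equal-tailed interval is μ = 10.57 ± z·0.57 with z = 1.645.
Half-width: 1.645 × 0.57 = 0.94.
10.57 − 0.94 = 9.63; 10.57 + 0.94 = 11.51.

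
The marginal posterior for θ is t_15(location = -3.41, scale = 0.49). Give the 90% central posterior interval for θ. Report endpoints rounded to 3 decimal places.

The t_15 distribution is symmetric; the 90% interval is -3.41 ± t·0.49 with t_{0.95,15} = 1.753.
Half-width: 1.753 × 0.49 = 0.859.
-3.41 − 0.859 = -4.269; -3.41 + 0.859 = -2.551.

[-4.269, -2.551]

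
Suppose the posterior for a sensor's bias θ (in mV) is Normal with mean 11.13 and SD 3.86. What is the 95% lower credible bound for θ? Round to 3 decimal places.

Need L with P(θ ≥ L) = 0.95: L = 11.13 − z_{0.05}·3.86.
z = 1.645; L = 11.13 − 1.645 × 3.86 = 4.781.

4.781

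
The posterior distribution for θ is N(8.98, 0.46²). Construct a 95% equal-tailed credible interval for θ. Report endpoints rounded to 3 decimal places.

The posterior is symmetric, so the 95% equal-tailed interval is θ = 8.98 ± z·0.46 with z = 1.960.
Half-width: 1.960 × 0.46 = 0.902.
8.98 − 0.902 = 8.078; 8.98 + 0.902 = 9.882.

[8.078, 9.882]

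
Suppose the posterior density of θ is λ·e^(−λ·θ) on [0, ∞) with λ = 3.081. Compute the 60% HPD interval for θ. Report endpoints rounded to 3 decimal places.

The exponential density is strictly decreasing on [0, ∞), so the HPD interval is anchored at 0: [0, q] with P(θ ≤ q) = 0.60.
q = −ln(1 − 0.60) / 3.081 = 0.9163 / 3.081 = 0.297.

[0.000, 0.297]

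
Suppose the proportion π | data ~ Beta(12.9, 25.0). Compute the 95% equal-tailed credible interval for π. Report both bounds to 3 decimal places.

[0.200, 0.496]

Posterior: Beta(12.9, 25.0).
Equal-tailed 95% interval: the 0.025 and 0.975 quantiles of Beta(12.9, 25.0).
Posterior mean ≈ 0.340, SD ≈ 0.076; a Normal approximation gives roughly [0.191, 0.489].
Exact: F⁻¹(0.025) = 0.200; F⁻¹(0.975) = 0.496.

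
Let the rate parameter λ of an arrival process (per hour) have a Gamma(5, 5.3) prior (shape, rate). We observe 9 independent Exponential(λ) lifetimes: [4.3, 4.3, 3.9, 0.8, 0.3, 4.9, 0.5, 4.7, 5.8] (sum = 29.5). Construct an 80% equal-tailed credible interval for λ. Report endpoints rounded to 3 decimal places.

Posterior: Gamma(5+9, 5.3+29.5) = Gamma(14, 34.8) (shape, rate).
Equal-tailed 80% interval: Gamma(14, 34.8) quantiles at 0.1 and 0.9.
Posterior mean ≈ 0.402, SD ≈ 0.108; a Normal approximation gives roughly [0.265, 0.540].
Exact: lower = 0.272; upper = 0.545.

[0.272, 0.545]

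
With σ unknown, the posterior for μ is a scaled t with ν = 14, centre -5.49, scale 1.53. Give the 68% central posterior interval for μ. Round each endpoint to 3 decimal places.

[-7.068, -3.912]

The t_14 distribution is symmetric; the 68% interval is -5.49 ± t·1.53 with t_{0.84,14} = 1.031.
Half-width: 1.031 × 1.53 = 1.578.
-5.49 − 1.578 = -7.068; -5.49 + 1.578 = -3.912.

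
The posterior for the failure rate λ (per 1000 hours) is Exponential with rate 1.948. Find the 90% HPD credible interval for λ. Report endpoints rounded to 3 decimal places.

[0.000, 1.182]

The exponential density is strictly decreasing on [0, ∞), so the HPD interval is anchored at 0: [0, q] with P(λ ≤ q) = 0.90.
q = −ln(1 − 0.90) / 1.948 = 2.3026 / 1.948 = 1.182.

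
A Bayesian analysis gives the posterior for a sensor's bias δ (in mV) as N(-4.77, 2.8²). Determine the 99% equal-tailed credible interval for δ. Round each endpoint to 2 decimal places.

The posterior is symmetric, so the 99% equal-tailed interval is δ = -4.77 ± z·2.8 with z = 2.576.
Half-width: 2.576 × 2.8 = 7.21.
-4.77 − 7.21 = -11.98; -4.77 + 7.21 = 2.44.

[-11.98, 2.44]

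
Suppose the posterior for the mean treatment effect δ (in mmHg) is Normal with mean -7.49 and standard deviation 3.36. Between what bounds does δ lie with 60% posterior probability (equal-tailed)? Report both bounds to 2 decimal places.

[-10.32, -4.66]

The posterior is symmetric, so the 60% equal-tailed interval is δ = -7.49 ± z·3.36 with z = 0.842.
Half-width: 0.842 × 3.36 = 2.83.
-7.49 − 2.83 = -10.32; -7.49 + 2.83 = -4.66.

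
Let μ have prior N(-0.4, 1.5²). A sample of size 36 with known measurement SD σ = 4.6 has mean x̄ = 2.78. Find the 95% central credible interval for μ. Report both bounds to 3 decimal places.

[0.783, 3.459]

Posterior precision = 1/1.5² + 36/4.6² = 0.4444 + 1.7013 = 2.1458, so posterior SD = 0.6827.
Posterior mean = (-0.4/1.5² + 36·2.78/4.6²) / 2.1458 = 2.1213.
Interval: 2.1213 ± 1.960 × 0.6827 → [0.783, 3.459].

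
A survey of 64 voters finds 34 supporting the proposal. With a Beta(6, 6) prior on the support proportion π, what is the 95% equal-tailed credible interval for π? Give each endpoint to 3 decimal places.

Posterior: Beta(6+34, 6+30) = Beta(40, 36).
Equal-tailed 95% interval: the 0.025 and 0.975 quantiles of Beta(40, 36).
Posterior mean ≈ 0.526, SD ≈ 0.057; a Normal approximation gives roughly [0.415, 0.638].
Exact: F⁻¹(0.025) = 0.414; F⁻¹(0.975) = 0.637.

[0.414, 0.637]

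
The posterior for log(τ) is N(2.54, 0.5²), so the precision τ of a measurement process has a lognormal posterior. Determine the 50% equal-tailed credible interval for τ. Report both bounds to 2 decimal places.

On the log scale the 50% interval is 2.54 ± 0.674 × 0.5 = [2.2028, 2.8772].
Exponentiate: [e^2.2028, e^2.8772] = [9.05, 17.77].

[9.05, 17.77]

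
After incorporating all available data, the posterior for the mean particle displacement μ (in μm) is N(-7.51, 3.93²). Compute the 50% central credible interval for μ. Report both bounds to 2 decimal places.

The posterior is symmetric, so the 50% equal-tailed interval is μ = -7.51 ± z·3.93 with z = 0.674.
Half-width: 0.674 × 3.93 = 2.65.
-7.51 − 2.65 = -10.16; -7.51 + 2.65 = -4.86.

[-10.16, -4.86]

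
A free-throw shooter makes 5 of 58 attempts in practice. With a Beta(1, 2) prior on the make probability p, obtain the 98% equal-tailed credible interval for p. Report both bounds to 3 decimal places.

[0.031, 0.204]

Posterior: Beta(1+5, 2+53) = Beta(6, 55).
Equal-tailed 98% interval: the 0.01 and 0.99 quantiles of Beta(6, 55).
Posterior mean ≈ 0.098, SD ≈ 0.038; a Normal approximation gives roughly [0.010, 0.186].
Exact: F⁻¹(0.01) = 0.031; F⁻¹(0.99) = 0.204.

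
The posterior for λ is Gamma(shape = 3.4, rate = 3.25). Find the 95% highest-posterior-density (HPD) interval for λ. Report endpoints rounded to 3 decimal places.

The posterior is unimodal and skewed, so the HPD interval has equal density at both endpoints and is the shortest 95% interval.
Solving f(0.140) = f(2.163) with F(2.163) − F(0.140) = 0.95 gives [0.140, 2.163].
For comparison, the equal-tailed interval is [0.246, 2.416]; the HPD is narrower and shifted toward the mode.

[0.140, 2.163]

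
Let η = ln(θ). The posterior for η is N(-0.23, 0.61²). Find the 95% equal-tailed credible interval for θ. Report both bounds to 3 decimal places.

On the log scale the 95% interval is -0.23 ± 1.960 × 0.61 = [-1.4256, 0.9656].
Exponentiate: [e^-1.4256, e^0.9656] = [0.240, 2.626].

[0.240, 2.626]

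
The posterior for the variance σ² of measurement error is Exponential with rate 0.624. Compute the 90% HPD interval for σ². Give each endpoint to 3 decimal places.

The exponential density is strictly decreasing on [0, ∞), so the HPD interval is anchored at 0: [0, q] with P(σ² ≤ q) = 0.90.
q = −ln(1 − 0.90) / 0.624 = 2.3026 / 0.624 = 3.690.

[0.000, 3.690]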